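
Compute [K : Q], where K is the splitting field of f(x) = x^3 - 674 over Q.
[K : Q] = 6

The roots of x^3 - 674 are ∛674, ω∛674, ω^2∛674 where ω = e^(2πi/3) is a primitive cube root of unity, so K = Q(∛674, ω). Now [Q(∛674):Q] = 3 (since 674 is not a perfect cube, x^3 - 674 is irreducible) and [Q(ω):Q] = 2. Both 2 and 3 divide [K:Q], and [K:Q] ≤ 3·2 = 6, so [K:Q] = 6. (Equivalently: Q(∛674) ⊂ R but ω ∉ R, so [K : Q(∛674)] = 2.)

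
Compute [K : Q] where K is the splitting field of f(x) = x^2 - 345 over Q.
[K : Q] = 2

f(x) = x^2 - 345 factors as (x - √345)(x + √345). The splitting field is K = Q(√345). Since 345 is squarefree and > 1, it is not a perfect square, so x^2 - 345 is irreducible over Q and [Q(√345) : Q] = 2. Hence [K : Q] = 2.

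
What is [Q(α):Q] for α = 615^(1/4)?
[Q(α):Q] = 4

α is a root of x^4 - 615. By Eisenstein's criterion at the prime p = 3 (which divides the constant term 615 but p^2 = 9 does not, since 615 is squarefree), x^4 - 615 is irreducible over Q. Hence [Q(α):Q] = 4.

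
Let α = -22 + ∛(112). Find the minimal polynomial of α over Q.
m_α(x) = x^3 + 66x^2 + 1452x + 10536

Set β = α + 22 = ∛(112), so β^3 = 112. Then (α + 22)^3 - 112 = 0, i.e. α is a root of g(x) = (x + 22)^3 - 112 = x^3 + 66x^2 + 1452x + 10536. Since g(x) = h(x + 22) where h(x) = x^3 - 112, and h is irreducible over Q (because 112 is not a perfect cube, so h has no rational root, and a monic cubic with no rational root is irreducible), g is also irreducible (irreducibility is preserved under the substitution x → x + 22). Hence m_α(x) = x^3 + 66x^2 + 1452x + 10536.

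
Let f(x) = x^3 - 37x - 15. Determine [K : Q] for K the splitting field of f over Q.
[K : Q] = 6

By the rational root test, any rational root of the monic integer polynomial f(x) = x^3 - 37x - 15 must be an integer dividing the constant term -15, i.e. one of ±{1, 3, 5, 15}. Evaluating: f(1) = -51, f(-1) = 21, f(3) = -99, f(-3) = 69, f(5) = -75, f(-5) = 45, f(15) = 2805, f(-15) = -2835; none is 0, so f has no rational root and is therefore irreducible over Q (a cubic with no linear factor over a field is irreducible). For an irreducible cubic, the Galois group is A_3 or S_3 according as the discriminant disc(f) = -4a^3 - 27b^2 = -4·(-37)^3 - 27·(-15)^2 = 196537 is or is not a square in Q. Here disc(f) = 196537 is not a perfect square in Q, so the Galois group of f over Q is not contained in A_3 and must be all of S_3. The splitting field has degree |S_3| = 6 over Q, so [K : Q] = 6.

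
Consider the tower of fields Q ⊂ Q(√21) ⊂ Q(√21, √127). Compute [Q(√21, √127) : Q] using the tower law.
[Q(√21, √127) : Q] = 4

[Q(√21):Q] = 2 (min poly x^2 - 21, irreducible since 21 is squarefree > 1). For the top step, suppose √127 ∈ Q(√21), say √127 = c + d√21 with c, d ∈ Q. Squaring: 127 = c^2 + 21d^2 + 2cd√21. Since √21 ∉ Q this forces 2cd = 0. If d = 0 then √127 = c ∈ Q, contradicting 127 squarefree > 1. If c = 0 then 127 = 21d^2, so 21·127 = (21d)^2 is a perfect square in Q — but 21·127 = 2667 is not a perfect square (since 21 and 127 are distinct squarefree integers). Contradiction. Hence √127 ∉ Q(√21), so x^2 - 127 stays irreducible over Q(√21) and [Q(√21, √127) : Q(√21)] = 2. By the tower law, [Q(√21, √127) : Q] = 2 · 2 = 4.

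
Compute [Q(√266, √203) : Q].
[Q(√266, √203) : Q] = 4

[Q(√266):Q] = 2 (min poly x^2 - 266, irreducible since 266 is squarefree > 1). For the top step, suppose √203 ∈ Q(√266), say √203 = c + d√266 with c, d ∈ Q. Squaring: 203 = c^2 + 266d^2 + 2cd√266. Since √266 ∉ Q this forces 2cd = 0. If d = 0 then √203 = c ∈ Q, contradicting 203 squarefree > 1. If c = 0 then 203 = 266d^2, so 266·203 = (266d)^2 is a perfect square in Q — but 266·203 = 53998 is not a perfect square (since 266 and 203 are distinct squarefree integers). Contradiction. Hence √203 ∉ Q(√266), so x^2 - 203 stays irreducible over Q(√266) and [Q(√266, √203) : Q(√266)] = 2. By the tower law, [Q(√266, √203) : Q] = 2 · 2 = 4.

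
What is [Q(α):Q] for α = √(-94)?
[Q(α):Q] = 2

[Q(α):Q] equals the degree of the minimal polynomial of α. Here α^2 = -94 and x^2 + 94 is irreducible (d = -94 is squarefree, ≠ 1, hence not a square), so deg(m_α) = 2. Thus [Q(α):Q] = 2.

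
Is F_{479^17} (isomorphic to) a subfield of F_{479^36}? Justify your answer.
No: F_{479^17} is not a subfield of F_{479^36}

F_{p^m} embeds in F_{p^n} iff m | n. Here 17 ∤ 36 (since 36 = 2·17 + 2 with remainder 2 ≠ 0), so F_{479^17} is not a subfield of F_{479^36}. Equivalently: if it were, the tower law would give 17 = [F_{479^17}:F_479] dividing [F_{479^36}:F_479] = 36, contradiction.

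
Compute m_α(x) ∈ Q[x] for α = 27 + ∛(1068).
m_α(x) = x^3 - 81x^2 + 2187x - 20751

Set β = α - 27 = ∛(1068), so β^3 = 1068. Then (α - 27)^3 - 1068 = 0, i.e. α is a root of g(x) = (x - 27)^3 - 1068 = x^3 - 81x^2 + 2187x - 20751. Since g(x) = h(x - 27) where h(x) = x^3 - 1068, and h is irreducible over Q (because 1068 is not a perfect cube, so h has no rational root, and a monic cubic with no rational root is irreducible), g is also irreducible (irreducibility is preserved under the substitution x → x - 27). Hence m_α(x) = x^3 - 81x^2 + 2187x - 20751.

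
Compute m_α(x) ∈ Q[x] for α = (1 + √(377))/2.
m_α(x) = x^2 - x - 94

From 2α - 1 = √(377), squaring gives (2α - 1)^2 = 377, i.e. 4α^2 - 4α + 1 = 377, so α^2 - α + (1 - 377)/4 = 0. Since 377 ≡ 1 (mod 4), (1 - 377)/4 = -94 ∈ Z. The polynomial x^2 - x - 94 has discriminant 1 - 4·(-94) = 377, which is not a perfect square in Q (d = 377 is squarefree and ≠ 1), so x^2 - x - 94 is irreducible over Q. It is the minimal polynomial of α.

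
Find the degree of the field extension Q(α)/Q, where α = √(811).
[Q(α):Q] = 2

[Q(α):Q] equals the degree of the minimal polynomial of α. Here α^2 = 811 and x^2 - 811 is irreducible (d = 811 is squarefree, ≠ 1, hence not a square), so deg(m_α) = 2. Thus [Q(α):Q] = 2.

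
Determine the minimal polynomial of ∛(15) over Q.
m_α(x) = x^3 - 15

α satisfies α^3 = 15, so x^3 - 15 annihilates α. By the rational root test, a rational root p/q (in lowest terms) of x^3 - 15 would satisfy p^3 = 15 q^3, forcing q = 1 and p^3 = 15; but 15 is not a perfect cube, contradiction. A monic cubic over Q with no rational root is irreducible (any nontrivial factorization would include a linear factor). Hence x^3 - 15 is the minimal polynomial of α, and in particular [Q(α):Q] = 3.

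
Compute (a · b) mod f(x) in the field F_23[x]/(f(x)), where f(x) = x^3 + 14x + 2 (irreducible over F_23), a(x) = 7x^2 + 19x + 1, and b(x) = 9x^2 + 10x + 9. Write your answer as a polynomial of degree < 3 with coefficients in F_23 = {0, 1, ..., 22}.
a · b ≡ x^2 + 16x + 10 (mod f(x))

Multiply in F_23[x]: a(x)·b(x) = (7x^2 + 19x + 1)·(9x^2 + 10x + 9) = 17x^4 + 11x^3 + 9x^2 + 20x + 9. This has degree ≥ 3, so divide by f(x) over F_23: 17x^4 + 11x^3 + 9x^2 + 20x + 9 = (17x + 11)·(x^3 + 14x + 2) + (x^2 + 16x + 10). Hence a·b ≡ x^2 + 16x + 10 (mod f). (F_23[x]/(f) is a field with 23^3 = 12167 elements since f is irreducible of degree 3.)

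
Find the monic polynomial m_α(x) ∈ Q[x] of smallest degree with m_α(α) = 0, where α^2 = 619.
m_α(x) = x^2 - 619

α satisfies α^2 - 619 = 0, so x^2 - 619 annihilates α. Since d = 619 is squarefree and ≠ 1, it is not a perfect square in Q, so x^2 - 619 has no rational root and is therefore irreducible over Q (a degree-2 polynomial over a field is irreducible iff it has no root). Hence m_α(x) = x^2 - 619.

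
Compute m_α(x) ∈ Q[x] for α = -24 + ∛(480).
m_α(x) = x^3 + 72x^2 + 1728x + 13344

Set β = α + 24 = ∛(480), so β^3 = 480. Then (α + 24)^3 - 480 = 0, i.e. α is a root of g(x) = (x + 24)^3 - 480 = x^3 + 72x^2 + 1728x + 13344. Since g(x) = h(x + 24) where h(x) = x^3 - 480, and h is irreducible over Q (because 480 is not a perfect cube, so h has no rational root, and a monic cubic with no rational root is irreducible), g is also irreducible (irreducibility is preserved under the substitution x → x + 24). Hence m_α(x) = x^3 + 72x^2 + 1728x + 13344.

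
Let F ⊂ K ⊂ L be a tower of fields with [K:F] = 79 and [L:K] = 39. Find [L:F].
[L:F] = 3081

The tower law says that for any tower of field extensions F ⊂ K ⊂ L with finite degrees, [L:F] = [L:K] · [K:F]. Here this gives [L:F] = 39 · 79 = 3081.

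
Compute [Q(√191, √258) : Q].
[Q(√191, √258) : Q] = 4

[Q(√191):Q] = 2 (min poly x^2 - 191, irreducible since 191 is squarefree > 1). For the top step, suppose √258 ∈ Q(√191), say √258 = c + d√191 with c, d ∈ Q. Squaring: 258 = c^2 + 191d^2 + 2cd√191. Since √191 ∉ Q this forces 2cd = 0. If d = 0 then √258 = c ∈ Q, contradicting 258 squarefree > 1. If c = 0 then 258 = 191d^2, so 191·258 = (191d)^2 is a perfect square in Q — but 191·258 = 49278 is not a perfect square (since 191 and 258 are distinct squarefree integers). Contradiction. Hence √258 ∉ Q(√191), so x^2 - 258 stays irreducible over Q(√191) and [Q(√191, √258) : Q(√191)] = 2. By the tower law, [Q(√191, √258) : Q] = 2 · 2 = 4.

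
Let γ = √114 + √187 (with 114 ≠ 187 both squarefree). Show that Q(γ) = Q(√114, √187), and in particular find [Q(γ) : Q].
[Q(γ) : Q] = 4 (equivalently, Q(γ) = Q(√114, √187))

Obviously Q(γ) ⊆ Q(√114, √187), and [Q(√114, √187):Q] = 4 (since 114, 187 are distinct squarefree integers > 1 with 21318 not a perfect square). To show equality we compute the minimal polynomial of γ. From γ = √114 + √187: γ^2 = 114 + 2√(21318) + 187 = 301 + 2√(21318), so γ^2 - 301 = 2√(21318); squaring, (γ^2 - 301)^2 = 4·21318, i.e. γ^4 - 602γ^2 + 90601 - 85272 = 0, i.e. γ^4 - 602γ^2 + 5329 = 0. So γ is a root of x^4 - 602x^2 + 5329. This polynomial is irreducible over Q: it has no rational root (each ±√114 ± √187 is irrational), and any factorization into two quadratics over Q would force √(21318) ∈ Q (pairing opposite roots) or √114, √187 ∈ Q (other pairings), all impossible. Hence [Q(γ):Q] = 4 = [Q(√114, √187):Q], so Q(γ) = Q(√114, √187).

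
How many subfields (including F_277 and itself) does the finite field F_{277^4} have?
F_{277^4} has 3 subfields

The subfields of F_{p^n} are exactly the fields F_{p^d} for d | n (each is the fixed field of the unique index-d subgroup of Gal(F_{p^n}/F_p) ≅ Z/nZ). The divisors of n = 4 are {1, 2, 4}, giving 3 subfields: F_{277^1}, F_{277^2}, F_{277^4}.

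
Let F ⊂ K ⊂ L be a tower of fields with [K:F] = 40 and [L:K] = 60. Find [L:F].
[L:F] = 2400

The tower law says that for any tower of field extensions F ⊂ K ⊂ L with finite degrees, [L:F] = [L:K] · [K:F]. Here this gives [L:F] = 60 · 40 = 2400.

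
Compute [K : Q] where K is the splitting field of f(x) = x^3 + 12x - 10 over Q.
[K : Q] = 6

By the rational root test, any rational root of the monic integer polynomial f(x) = x^3 + 12x - 10 must be an integer dividing the constant term -10, i.e. one of ±{1, 2, 5, 10}. Evaluating: f(1) = 3, f(-1) = -23, f(2) = 22, f(-2) = -42, f(5) = 175, f(-5) = -195, f(10) = 1110, f(-10) = -1130; none is 0, so f has no rational root and is therefore irreducible over Q (a cubic with no linear factor over a field is irreducible). For an irreducible cubic, the Galois group is A_3 or S_3 according as the discriminant disc(f) = -4a^3 - 27b^2 = -4·(12)^3 - 27·(-10)^2 = -9612 is or is not a square in Q. Here disc(f) = -9612 is not a perfect square in Q, so the Galois group of f over Q is not contained in A_3 and must be all of S_3. The splitting field has degree |S_3| = 6 over Q, so [K : Q] = 6.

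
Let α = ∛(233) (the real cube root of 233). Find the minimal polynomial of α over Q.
m_α(x) = x^3 - 233

α satisfies α^3 = 233, so x^3 - 233 annihilates α. By the rational root test, a rational root p/q (in lowest terms) of x^3 - 233 would satisfy p^3 = 233 q^3, forcing q = 1 and p^3 = 233; but 233 is not a perfect cube, contradiction. A monic cubic over Q with no rational root is irreducible (any nontrivial factorization would include a linear factor). Hence x^3 - 233 is the minimal polynomial of α, and in particular [Q(α):Q] = 3.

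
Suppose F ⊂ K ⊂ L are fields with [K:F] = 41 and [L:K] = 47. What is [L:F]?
[L:F] = 1927

The tower law says that for any tower of field extensions F ⊂ K ⊂ L with finite degrees, [L:F] = [L:K] · [K:F]. Here this gives [L:F] = 47 · 41 = 1927.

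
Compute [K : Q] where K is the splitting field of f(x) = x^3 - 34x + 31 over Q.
[K : Q] = 6

By the rational root test, any rational root of the monic integer polynomial f(x) = x^3 - 34x + 31 must be an integer dividing the constant term 31, i.e. one of ±{1, 31}. Evaluating: f(1) = -2, f(-1) = 64, f(31) = 28768, f(-31) = -28706; none is 0, so f has no rational root and is therefore irreducible over Q (a cubic with no linear factor over a field is irreducible). For an irreducible cubic, the Galois group is A_3 or S_3 according as the discriminant disc(f) = -4a^3 - 27b^2 = -4·(-34)^3 - 27·(31)^2 = 131269 is or is not a square in Q. Here disc(f) = 131269 is not a perfect square in Q, so the Galois group of f over Q is not contained in A_3 and must be all of S_3. The splitting field has degree |S_3| = 6 over Q, so [K : Q] = 6.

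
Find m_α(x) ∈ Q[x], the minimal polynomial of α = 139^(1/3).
m_α(x) = x^3 - 139

α satisfies α^3 = 139, so x^3 - 139 annihilates α. By the rational root test, a rational root p/q (in lowest terms) of x^3 - 139 would satisfy p^3 = 139 q^3, forcing q = 1 and p^3 = 139; but 139 is not a perfect cube, contradiction. A monic cubic over Q with no rational root is irreducible (any nontrivial factorization would include a linear factor). Hence x^3 - 139 is the minimal polynomial of α, and in particular [Q(α):Q] = 3.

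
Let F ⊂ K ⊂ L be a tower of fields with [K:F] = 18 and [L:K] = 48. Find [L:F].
[L:F] = 864

The tower law says that for any tower of field extensions F ⊂ K ⊂ L with finite degrees, [L:F] = [L:K] · [K:F]. Here this gives [L:F] = 48 · 18 = 864.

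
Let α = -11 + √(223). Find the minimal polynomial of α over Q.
m_α(x) = x^2 + 22x - 102

From α + 11 = √(223), squaring gives (α + 11)^2 = 223, i.e. α^2 + 22α + 121 = 223, so α^2 + 22α - 102 = 0. The discriminant of x^2 + 22x - 102 is (22)^2 - 4·(-102) = 484 + 408 = 892, and 4·(223) is not a perfect square in Q since 223 is squarefree and ≠ 1. Hence x^2 + 22x - 102 is irreducible over Q and is the minimal polynomial of α.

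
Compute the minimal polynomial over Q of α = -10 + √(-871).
m_α(x) = x^2 + 20x + 971

From α + 10 = √(-871), squaring gives (α + 10)^2 = -871, i.e. α^2 + 20α + 100 = -871, so α^2 + 20α + 971 = 0. The discriminant of x^2 + 20x + 971 is (20)^2 - 4·(971) = 400 - 3884 = -3484, and 4·(-871) is not a perfect square in Q since -871 is squarefree and ≠ 1. Hence x^2 + 20x + 971 is irreducible over Q and is the minimal polynomial of α.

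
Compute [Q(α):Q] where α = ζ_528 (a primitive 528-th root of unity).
[Q(α):Q] = 160

The minimal polynomial of ζ_528 over Q is the 528-th cyclotomic polynomial Φ_528(x), which is irreducible over Q and has degree φ(528) = 160. Hence [Q(α):Q] = φ(528) = 160.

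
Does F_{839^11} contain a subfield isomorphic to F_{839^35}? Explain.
No: F_{839^35} is not a subfield of F_{839^11}

F_{p^m} embeds in F_{p^n} iff m | n. Here 35 ∤ 11 (since 11 = 0·35 + 11 with remainder 11 ≠ 0), so F_{839^35} is not a subfield of F_{839^11}. Equivalently: if it were, the tower law would give 35 = [F_{839^35}:F_839] dividing [F_{839^11}:F_839] = 11, contradiction.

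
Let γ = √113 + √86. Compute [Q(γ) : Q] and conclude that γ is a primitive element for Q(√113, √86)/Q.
[Q(γ) : Q] = 4 (equivalently, Q(γ) = Q(√113, √86))

Obviously Q(γ) ⊆ Q(√113, √86), and [Q(√113, √86):Q] = 4 (since 113, 86 are distinct squarefree integers > 1 with 9718 not a perfect square). To show equality we compute the minimal polynomial of γ. From γ = √113 + √86: γ^2 = 113 + 2√(9718) + 86 = 199 + 2√(9718), so γ^2 - 199 = 2√(9718); squaring, (γ^2 - 199)^2 = 4·9718, i.e. γ^4 - 398γ^2 + 39601 - 38872 = 0, i.e. γ^4 - 398γ^2 + 729 = 0. So γ is a root of x^4 - 398x^2 + 729. This polynomial is irreducible over Q: it has no rational root (each ±√113 ± √86 is irrational), and any factorization into two quadratics over Q would force √(9718) ∈ Q (pairing opposite roots) or √113, √86 ∈ Q (other pairings), all impossible. Hence [Q(γ):Q] = 4 = [Q(√113, √86):Q], so Q(γ) = Q(√113, √86).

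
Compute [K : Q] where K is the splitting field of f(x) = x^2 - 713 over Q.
[K : Q] = 2

f(x) = x^2 - 713 factors as (x - √713)(x + √713). The splitting field is K = Q(√713). Since 713 is squarefree and > 1, it is not a perfect square, so x^2 - 713 is irreducible over Q and [Q(√713) : Q] = 2. Hence [K : Q] = 2.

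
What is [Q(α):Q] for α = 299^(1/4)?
[Q(α):Q] = 4

α is a root of x^4 - 299. By Eisenstein's criterion at the prime p = 13 (which divides the constant term 299 but p^2 = 169 does not, since 299 is squarefree), x^4 - 299 is irreducible over Q. Hence [Q(α):Q] = 4.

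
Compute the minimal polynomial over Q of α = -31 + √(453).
m_α(x) = x^2 + 62x + 508

From α + 31 = √(453), squaring gives (α + 31)^2 = 453, i.e. α^2 + 62α + 961 = 453, so α^2 + 62α + 508 = 0. The discriminant of x^2 + 62x + 508 is (62)^2 - 4·(508) = 3844 - 2032 = 1812, and 4·(453) is not a perfect square in Q since 453 is squarefree and ≠ 1. Hence x^2 + 62x + 508 is irreducible over Q and is the minimal polynomial of α.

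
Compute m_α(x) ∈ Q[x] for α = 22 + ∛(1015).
m_α(x) = x^3 - 66x^2 + 1452x - 11663

Set β = α - 22 = ∛(1015), so β^3 = 1015. Then (α - 22)^3 - 1015 = 0, i.e. α is a root of g(x) = (x - 22)^3 - 1015 = x^3 - 66x^2 + 1452x - 11663. Since g(x) = h(x - 22) where h(x) = x^3 - 1015, and h is irreducible over Q (because 1015 is not a perfect cube, so h has no rational root, and a monic cubic with no rational root is irreducible), g is also irreducible (irreducibility is preserved under the substitution x → x - 22). Hence m_α(x) = x^3 - 66x^2 + 1452x - 11663.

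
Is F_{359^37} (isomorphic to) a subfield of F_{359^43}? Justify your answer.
No: F_{359^37} is not a subfield of F_{359^43}

F_{p^m} embeds in F_{p^n} iff m | n. Here 37 ∤ 43 (since 43 = 1·37 + 6 with remainder 6 ≠ 0), so F_{359^37} is not a subfield of F_{359^43}. Equivalently: if it were, the tower law would give 37 = [F_{359^37}:F_359] dividing [F_{359^43}:F_359] = 43, contradiction.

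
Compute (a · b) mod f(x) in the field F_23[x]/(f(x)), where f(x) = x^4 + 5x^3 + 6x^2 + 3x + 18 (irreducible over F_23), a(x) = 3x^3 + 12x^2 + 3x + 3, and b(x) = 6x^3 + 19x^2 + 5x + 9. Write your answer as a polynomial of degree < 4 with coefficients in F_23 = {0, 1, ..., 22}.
a · b ≡ 15x^3 + 14x^2 + 18x + 1 (mod f(x))

Multiply in F_23[x]: a(x)·b(x) = (3x^3 + 12x^2 + 3x + 3)·(6x^3 + 19x^2 + 5x + 9) = 18x^6 + 14x^5 + 8x^4 + x^3 + 19x^2 + 19x + 4. This has degree ≥ 4, so divide by f(x) over F_23: 18x^6 + 14x^5 + 8x^4 + x^3 + 19x^2 + 19x + 4 = (18x^2 + 16x + 4)·(x^4 + 5x^3 + 6x^2 + 3x + 18) + (15x^3 + 14x^2 + 18x + 1). Hence a·b ≡ 15x^3 + 14x^2 + 18x + 1 (mod f). (F_23[x]/(f) is a field with 23^4 = 279841 elements since f is irreducible of degree 4.)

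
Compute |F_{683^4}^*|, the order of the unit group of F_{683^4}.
|F_{683^4}^*| = 217611987120

F_{683^4} has 683^4 = 217611987121 elements; its multiplicative group consists of all nonzero elements, so |F_{683^4}^*| = 217611987121 - 1 = 217611987120. (It is cyclic since any finite subgroup of the multiplicative group of a field is cyclic.)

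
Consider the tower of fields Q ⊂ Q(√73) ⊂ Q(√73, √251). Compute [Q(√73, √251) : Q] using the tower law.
[Q(√73, √251) : Q] = 4

[Q(√73):Q] = 2 (min poly x^2 - 73, irreducible since 73 is squarefree > 1). For the top step, suppose √251 ∈ Q(√73), say √251 = c + d√73 with c, d ∈ Q. Squaring: 251 = c^2 + 73d^2 + 2cd√73. Since √73 ∉ Q this forces 2cd = 0. If d = 0 then √251 = c ∈ Q, contradicting 251 squarefree > 1. If c = 0 then 251 = 73d^2, so 73·251 = (73d)^2 is a perfect square in Q — but 73·251 = 18323 is not a perfect square (since 73 and 251 are distinct squarefree integers). Contradiction. Hence √251 ∉ Q(√73), so x^2 - 251 stays irreducible over Q(√73) and [Q(√73, √251) : Q(√73)] = 2. By the tower law, [Q(√73, √251) : Q] = 2 · 2 = 4.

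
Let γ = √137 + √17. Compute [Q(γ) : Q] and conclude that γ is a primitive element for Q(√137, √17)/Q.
[Q(γ) : Q] = 4 (equivalently, Q(γ) = Q(√137, √17))

Obviously Q(γ) ⊆ Q(√137, √17), and [Q(√137, √17):Q] = 4 (since 137, 17 are distinct squarefree integers > 1 with 2329 not a perfect square). To show equality we compute the minimal polynomial of γ. From γ = √137 + √17: γ^2 = 137 + 2√(2329) + 17 = 154 + 2√(2329), so γ^2 - 154 = 2√(2329); squaring, (γ^2 - 154)^2 = 4·2329, i.e. γ^4 - 308γ^2 + 23716 - 9316 = 0, i.e. γ^4 - 308γ^2 + 14400 = 0. So γ is a root of x^4 - 308x^2 + 14400. This polynomial is irreducible over Q: it has no rational root (each ±√137 ± √17 is irrational), and any factorization into two quadratics over Q would force √(2329) ∈ Q (pairing opposite roots) or √137, √17 ∈ Q (other pairings), all impossible. Hence [Q(γ):Q] = 4 = [Q(√137, √17):Q], so Q(γ) = Q(√137, √17).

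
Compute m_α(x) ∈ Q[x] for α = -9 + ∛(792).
m_α(x) = x^3 + 27x^2 + 243x - 63

Set β = α + 9 = ∛(792), so β^3 = 792. Then (α + 9)^3 - 792 = 0, i.e. α is a root of g(x) = (x + 9)^3 - 792 = x^3 + 27x^2 + 243x - 63. Since g(x) = h(x + 9) where h(x) = x^3 - 792, and h is irreducible over Q (because 792 is not a perfect cube, so h has no rational root, and a monic cubic with no rational root is irreducible), g is also irreducible (irreducibility is preserved under the substitution x → x + 9). Hence m_α(x) = x^3 + 27x^2 + 243x - 63.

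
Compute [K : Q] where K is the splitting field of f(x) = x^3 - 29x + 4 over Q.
[K : Q] = 6

By the rational root test, any rational root of the monic integer polynomial f(x) = x^3 - 29x + 4 must be an integer dividing the constant term 4, i.e. one of ±{1, 2, 4}. Evaluating: f(1) = -24, f(-1) = 32, f(2) = -46, f(-2) = 54, f(4) = -48, f(-4) = 56; none is 0, so f has no rational root and is therefore irreducible over Q (a cubic with no linear factor over a field is irreducible). For an irreducible cubic, the Galois group is A_3 or S_3 according as the discriminant disc(f) = -4a^3 - 27b^2 = -4·(-29)^3 - 27·(4)^2 = 97124 is or is not a square in Q. Here disc(f) = 97124 is not a perfect square in Q, so the Galois group of f over Q is not contained in A_3 and must be all of S_3. The splitting field has degree |S_3| = 6 over Q, so [K : Q] = 6.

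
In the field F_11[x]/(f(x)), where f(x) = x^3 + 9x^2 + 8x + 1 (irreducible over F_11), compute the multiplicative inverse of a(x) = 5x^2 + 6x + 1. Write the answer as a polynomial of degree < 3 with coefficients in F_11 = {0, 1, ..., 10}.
a(x)^(-1) ≡ 8x^2 + 2x + 7 (mod f(x))

Since f is irreducible over F_11, F_11[x]/(f) is a field and a(x) ≠ 0 has an inverse. Apply the extended Euclidean algorithm to f(x) and a(x) in F_11[x]: f(x) = (9x + 2)·a(x) + (9x + 10);  a(x) = (3x + 1)·(9x + 10) + (2). The last nonzero remainder is the constant 2 = gcd(f, a) in F_11. Back-substituting through the division chain expresses 2 = s(x)·a(x) + t(x)·f(x) with s(x) ≡ 5x^2 + 4x + 3 (mod f), so (5x^2 + 4x + 3)·a(x) ≡ 2 (mod f). Multiplying by 2^(-1) ≡ 6 in F_11 gives a(x)^(-1) ≡ 6·(5x^2 + 4x + 3) ≡ 8x^2 + 2x + 7 (mod f). Check: (5x^2 + 6x + 1)·(8x^2 + 2x + 7) = 7x^4 + 3x^3 + 7 ≡ 1 (mod x^3 + 9x^2 + 8x + 1).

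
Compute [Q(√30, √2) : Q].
[Q(√30, √2) : Q] = 4

[Q(√30):Q] = 2 (min poly x^2 - 30, irreducible since 30 is squarefree > 1). For the top step, suppose √2 ∈ Q(√30), say √2 = c + d√30 with c, d ∈ Q. Squaring: 2 = c^2 + 30d^2 + 2cd√30. Since √30 ∉ Q this forces 2cd = 0. If d = 0 then √2 = c ∈ Q, contradicting 2 squarefree > 1. If c = 0 then 2 = 30d^2, so 30·2 = (30d)^2 is a perfect square in Q — but 30·2 = 60 is not a perfect square (since 30 and 2 are distinct squarefree integers). Contradiction. Hence √2 ∉ Q(√30), so x^2 - 2 stays irreducible over Q(√30) and [Q(√30, √2) : Q(√30)] = 2. By the tower law, [Q(√30, √2) : Q] = 2 · 2 = 4.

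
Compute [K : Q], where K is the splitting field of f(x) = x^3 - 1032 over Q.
[K : Q] = 6

The roots of x^3 - 1032 are ∛1032, ω∛1032, ω^2∛1032 where ω = e^(2πi/3) is a primitive cube root of unity, so K = Q(∛1032, ω). Now [Q(∛1032):Q] = 3 (since 1032 is not a perfect cube, x^3 - 1032 is irreducible) and [Q(ω):Q] = 2. Both 2 and 3 divide [K:Q], and [K:Q] ≤ 3·2 = 6, so [K:Q] = 6. (Equivalently: Q(∛1032) ⊂ R but ω ∉ R, so [K : Q(∛1032)] = 2.)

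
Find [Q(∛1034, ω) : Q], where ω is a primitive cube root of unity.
[Q(∛1034, ω) : Q] = 6

[Q(∛1034):Q] = 3 (min poly x^3 - 1034, irreducible since 1034 is not a perfect cube). [Q(ω):Q] = 2 (min poly x^2 + x + 1). Since Q(∛1034) ⊂ R and ω ∉ R, we have ω ∉ Q(∛1034), so x^2 + x + 1 remains irreducible over Q(∛1034) and [Q(∛1034, ω) : Q(∛1034)] = 2. By the tower law, [Q(∛1034, ω) : Q] = 3 · 2 = 6. (In fact Q(∛1034, ω) is the splitting field of x^3 - 1034 over Q.)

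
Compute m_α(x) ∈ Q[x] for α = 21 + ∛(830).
m_α(x) = x^3 - 63x^2 + 1323x - 10091

Set β = α - 21 = ∛(830), so β^3 = 830. Then (α - 21)^3 - 830 = 0, i.e. α is a root of g(x) = (x - 21)^3 - 830 = x^3 - 63x^2 + 1323x - 10091. Since g(x) = h(x - 21) where h(x) = x^3 - 830, and h is irreducible over Q (because 830 is not a perfect cube, so h has no rational root, and a monic cubic with no rational root is irreducible), g is also irreducible (irreducibility is preserved under the substitution x → x - 21). Hence m_α(x) = x^3 - 63x^2 + 1323x - 10091.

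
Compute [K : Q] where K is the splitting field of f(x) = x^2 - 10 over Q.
[K : Q] = 2

f(x) = x^2 - 10 factors as (x - √10)(x + √10). The splitting field is K = Q(√10). Since 10 is squarefree and > 1, it is not a perfect square, so x^2 - 10 is irreducible over Q and [Q(√10) : Q] = 2. Hence [K : Q] = 2.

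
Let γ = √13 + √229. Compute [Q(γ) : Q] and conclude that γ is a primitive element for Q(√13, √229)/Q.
[Q(γ) : Q] = 4 (equivalently, Q(γ) = Q(√13, √229))

Obviously Q(γ) ⊆ Q(√13, √229), and [Q(√13, √229):Q] = 4 (since 13, 229 are distinct squarefree integers > 1 with 2977 not a perfect square). To show equality we compute the minimal polynomial of γ. From γ = √13 + √229: γ^2 = 13 + 2√(2977) + 229 = 242 + 2√(2977), so γ^2 - 242 = 2√(2977); squaring, (γ^2 - 242)^2 = 4·2977, i.e. γ^4 - 484γ^2 + 58564 - 11908 = 0, i.e. γ^4 - 484γ^2 + 46656 = 0. So γ is a root of x^4 - 484x^2 + 46656. This polynomial is irreducible over Q: it has no rational root (each ±√13 ± √229 is irrational), and any factorization into two quadratics over Q would force √(2977) ∈ Q (pairing opposite roots) or √13, √229 ∈ Q (other pairings), all impossible. Hence [Q(γ):Q] = 4 = [Q(√13, √229):Q], so Q(γ) = Q(√13, √229).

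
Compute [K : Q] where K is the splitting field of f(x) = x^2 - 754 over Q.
[K : Q] = 2

f(x) = x^2 - 754 factors as (x - √754)(x + √754). The splitting field is K = Q(√754). Since 754 is squarefree and > 1, it is not a perfect square, so x^2 - 754 is irreducible over Q and [Q(√754) : Q] = 2. Hence [K : Q] = 2.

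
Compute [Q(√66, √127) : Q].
[Q(√66, √127) : Q] = 4

[Q(√66):Q] = 2 (min poly x^2 - 66, irreducible since 66 is squarefree > 1). For the top step, suppose √127 ∈ Q(√66), say √127 = c + d√66 with c, d ∈ Q. Squaring: 127 = c^2 + 66d^2 + 2cd√66. Since √66 ∉ Q this forces 2cd = 0. If d = 0 then √127 = c ∈ Q, contradicting 127 squarefree > 1. If c = 0 then 127 = 66d^2, so 66·127 = (66d)^2 is a perfect square in Q — but 66·127 = 8382 is not a perfect square (since 66 and 127 are distinct squarefree integers). Contradiction. Hence √127 ∉ Q(√66), so x^2 - 127 stays irreducible over Q(√66) and [Q(√66, √127) : Q(√66)] = 2. By the tower law, [Q(√66, √127) : Q] = 2 · 2 = 4.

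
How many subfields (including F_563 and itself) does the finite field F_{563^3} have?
F_{563^3} has 2 subfields

The subfields of F_{p^n} are exactly the fields F_{p^d} for d | n (each is the fixed field of the unique index-d subgroup of Gal(F_{p^n}/F_p) ≅ Z/nZ). The divisors of n = 3 are {1, 3}, giving 2 subfields: F_{563^1}, F_{563^3}.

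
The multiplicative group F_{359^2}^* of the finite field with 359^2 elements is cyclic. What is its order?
|F_{359^2}^*| = 128880

F_{359^2} has 359^2 = 128881 elements; its multiplicative group consists of all nonzero elements, so |F_{359^2}^*| = 128881 - 1 = 128880. (It is cyclic since any finite subgroup of the multiplicative group of a field is cyclic.)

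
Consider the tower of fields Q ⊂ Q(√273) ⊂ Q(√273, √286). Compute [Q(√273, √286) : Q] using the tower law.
[Q(√273, √286) : Q] = 4

[Q(√273):Q] = 2 (min poly x^2 - 273, irreducible since 273 is squarefree > 1). For the top step, suppose √286 ∈ Q(√273), say √286 = c + d√273 with c, d ∈ Q. Squaring: 286 = c^2 + 273d^2 + 2cd√273. Since √273 ∉ Q this forces 2cd = 0. If d = 0 then √286 = c ∈ Q, contradicting 286 squarefree > 1. If c = 0 then 286 = 273d^2, so 273·286 = (273d)^2 is a perfect square in Q — but 273·286 = 78078 is not a perfect square (since 273 and 286 are distinct squarefree integers). Contradiction. Hence √286 ∉ Q(√273), so x^2 - 286 stays irreducible over Q(√273) and [Q(√273, √286) : Q(√273)] = 2. By the tower law, [Q(√273, √286) : Q] = 2 · 2 = 4.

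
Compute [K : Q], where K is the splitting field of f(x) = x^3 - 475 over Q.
[K : Q] = 6

The roots of x^3 - 475 are ∛475, ω∛475, ω^2∛475 where ω = e^(2πi/3) is a primitive cube root of unity, so K = Q(∛475, ω). Now [Q(∛475):Q] = 3 (since 475 is not a perfect cube, x^3 - 475 is irreducible) and [Q(ω):Q] = 2. Both 2 and 3 divide [K:Q], and [K:Q] ≤ 3·2 = 6, so [K:Q] = 6. (Equivalently: Q(∛475) ⊂ R but ω ∉ R, so [K : Q(∛475)] = 2.)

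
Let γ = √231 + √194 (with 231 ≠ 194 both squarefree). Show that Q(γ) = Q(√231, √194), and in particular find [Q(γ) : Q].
[Q(γ) : Q] = 4 (equivalently, Q(γ) = Q(√231, √194))

Obviously Q(γ) ⊆ Q(√231, √194), and [Q(√231, √194):Q] = 4 (since 231, 194 are distinct squarefree integers > 1 with 44814 not a perfect square). To show equality we compute the minimal polynomial of γ. From γ = √231 + √194: γ^2 = 231 + 2√(44814) + 194 = 425 + 2√(44814), so γ^2 - 425 = 2√(44814); squaring, (γ^2 - 425)^2 = 4·44814, i.e. γ^4 - 850γ^2 + 180625 - 179256 = 0, i.e. γ^4 - 850γ^2 + 1369 = 0. So γ is a root of x^4 - 850x^2 + 1369. This polynomial is irreducible over Q: it has no rational root (each ±√231 ± √194 is irrational), and any factorization into two quadratics over Q would force √(44814) ∈ Q (pairing opposite roots) or √231, √194 ∈ Q (other pairings), all impossible. Hence [Q(γ):Q] = 4 = [Q(√231, √194):Q], so Q(γ) = Q(√231, √194).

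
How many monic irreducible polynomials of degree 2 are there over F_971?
There are 470935 monic irreducible polynomials of degree 2 over F_971

Each element of F_{971^2} that lies in no proper subfield is a root of exactly one monic irreducible of degree 2 over F_971, and each such polynomial has 2 distinct roots in F_{971^2}. By Möbius inversion the count is N_971(2) = (1/2) Σ_{d|2} μ(2/d) · 971^d = (1/2)(μ(2)·971^1 + μ(1)·971^2) = 941870/2 = 470935.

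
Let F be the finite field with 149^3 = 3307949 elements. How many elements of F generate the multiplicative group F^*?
There are φ(3307948) = 1321920 primitive elements

F_q^* is cyclic of order q - 1 = 3307948. A cyclic group of order m has exactly φ(m) generators. Here m = 3307948 = 2^2 · 7 · 31 · 37 · 103, so the number of primitive elements is φ(3307948) = 1321920.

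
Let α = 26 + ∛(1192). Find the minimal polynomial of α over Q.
m_α(x) = x^3 - 78x^2 + 2028x - 18768

Set β = α - 26 = ∛(1192), so β^3 = 1192. Then (α - 26)^3 - 1192 = 0, i.e. α is a root of g(x) = (x - 26)^3 - 1192 = x^3 - 78x^2 + 2028x - 18768. Since g(x) = h(x - 26) where h(x) = x^3 - 1192, and h is irreducible over Q (because 1192 is not a perfect cube, so h has no rational root, and a monic cubic with no rational root is irreducible), g is also irreducible (irreducibility is preserved under the substitution x → x - 26). Hence m_α(x) = x^3 - 78x^2 + 2028x - 18768.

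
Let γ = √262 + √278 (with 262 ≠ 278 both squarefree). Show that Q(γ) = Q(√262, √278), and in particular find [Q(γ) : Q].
[Q(γ) : Q] = 4 (equivalently, Q(γ) = Q(√262, √278))

Obviously Q(γ) ⊆ Q(√262, √278), and [Q(√262, √278):Q] = 4 (since 262, 278 are distinct squarefree integers > 1 with 72836 not a perfect square). To show equality we compute the minimal polynomial of γ. From γ = √262 + √278: γ^2 = 262 + 2√(72836) + 278 = 540 + 2√(72836), so γ^2 - 540 = 2√(72836); squaring, (γ^2 - 540)^2 = 4·72836, i.e. γ^4 - 1080γ^2 + 291600 - 291344 = 0, i.e. γ^4 - 1080γ^2 + 256 = 0. So γ is a root of x^4 - 1080x^2 + 256. This polynomial is irreducible over Q: it has no rational root (each ±√262 ± √278 is irrational), and any factorization into two quadratics over Q would force √(72836) ∈ Q (pairing opposite roots) or √262, √278 ∈ Q (other pairings), all impossible. Hence [Q(γ):Q] = 4 = [Q(√262, √278):Q], so Q(γ) = Q(√262, √278).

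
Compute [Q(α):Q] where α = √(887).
[Q(α):Q] = 2

[Q(α):Q] equals the degree of the minimal polynomial of α. Here α^2 = 887 and x^2 - 887 is irreducible (d = 887 is squarefree, ≠ 1, hence not a square), so deg(m_α) = 2. Thus [Q(α):Q] = 2.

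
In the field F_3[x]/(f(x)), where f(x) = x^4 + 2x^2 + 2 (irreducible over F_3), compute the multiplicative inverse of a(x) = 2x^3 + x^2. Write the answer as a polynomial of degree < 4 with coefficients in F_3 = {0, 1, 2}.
a(x)^(-1) ≡ 2x + 2 (mod f(x))

Since f is irreducible over F_3, F_3[x]/(f) is a field and a(x) ≠ 0 has an inverse. Apply the extended Euclidean algorithm to f(x) and a(x) in F_3[x]: f(x) = (2x + 2)·a(x) + (2). The last nonzero remainder is the constant 2 = gcd(f, a) in F_3. Back-substituting through the division chain expresses 2 = s(x)·a(x) + t(x)·f(x) with s(x) ≡ x + 1 (mod f), so (x + 1)·a(x) ≡ 2 (mod f). Multiplying by 2^(-1) ≡ 2 in F_3 gives a(x)^(-1) ≡ 2·(x + 1) ≡ 2x + 2 (mod f). Check: (2x^3 + x^2)·(2x + 2) = x^4 + 2x^2 ≡ 1 (mod x^4 + 2x^2 + 2).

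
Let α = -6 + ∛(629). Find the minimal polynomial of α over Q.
m_α(x) = x^3 + 18x^2 + 108x - 413

Set β = α + 6 = ∛(629), so β^3 = 629. Then (α + 6)^3 - 629 = 0, i.e. α is a root of g(x) = (x + 6)^3 - 629 = x^3 + 18x^2 + 108x - 413. Since g(x) = h(x + 6) where h(x) = x^3 - 629, and h is irreducible over Q (because 629 is not a perfect cube, so h has no rational root, and a monic cubic with no rational root is irreducible), g is also irreducible (irreducibility is preserved under the substitution x → x + 6). Hence m_α(x) = x^3 + 18x^2 + 108x - 413.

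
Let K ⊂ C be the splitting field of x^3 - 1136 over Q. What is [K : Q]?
[K : Q] = 6

The roots of x^3 - 1136 are ∛1136, ω∛1136, ω^2∛1136 where ω = e^(2πi/3) is a primitive cube root of unity, so K = Q(∛1136, ω). Now [Q(∛1136):Q] = 3 (since 1136 is not a perfect cube, x^3 - 1136 is irreducible) and [Q(ω):Q] = 2. Both 2 and 3 divide [K:Q], and [K:Q] ≤ 3·2 = 6, so [K:Q] = 6. (Equivalently: Q(∛1136) ⊂ R but ω ∉ R, so [K : Q(∛1136)] = 2.)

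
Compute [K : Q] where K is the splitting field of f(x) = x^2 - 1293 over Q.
[K : Q] = 2

f(x) = x^2 - 1293 factors as (x - √1293)(x + √1293). The splitting field is K = Q(√1293). Since 1293 is squarefree and > 1, it is not a perfect square, so x^2 - 1293 is irreducible over Q and [Q(√1293) : Q] = 2. Hence [K : Q] = 2.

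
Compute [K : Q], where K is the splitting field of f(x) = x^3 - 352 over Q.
[K : Q] = 6

The roots of x^3 - 352 are ∛352, ω∛352, ω^2∛352 where ω = e^(2πi/3) is a primitive cube root of unity, so K = Q(∛352, ω). Now [Q(∛352):Q] = 3 (since 352 is not a perfect cube, x^3 - 352 is irreducible) and [Q(ω):Q] = 2. Both 2 and 3 divide [K:Q], and [K:Q] ≤ 3·2 = 6, so [K:Q] = 6. (Equivalently: Q(∛352) ⊂ R but ω ∉ R, so [K : Q(∛352)] = 2.)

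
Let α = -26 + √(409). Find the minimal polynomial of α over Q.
m_α(x) = x^2 + 52x + 267

From α + 26 = √(409), squaring gives (α + 26)^2 = 409, i.e. α^2 + 52α + 676 = 409, so α^2 + 52α + 267 = 0. The discriminant of x^2 + 52x + 267 is (52)^2 - 4·(267) = 2704 - 1068 = 1636, and 4·(409) is not a perfect square in Q since 409 is squarefree and ≠ 1. Hence x^2 + 52x + 267 is irreducible over Q and is the minimal polynomial of α.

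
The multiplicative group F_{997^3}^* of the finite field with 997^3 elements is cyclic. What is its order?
|F_{997^3}^*| = 991026972

F_{997^3} has 997^3 = 991026973 elements; its multiplicative group consists of all nonzero elements, so |F_{997^3}^*| = 991026973 - 1 = 991026972. (It is cyclic since any finite subgroup of the multiplicative group of a field is cyclic.)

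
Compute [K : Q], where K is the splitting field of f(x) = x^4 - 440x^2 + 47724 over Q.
[K : Q] = 4

Solving the quadratic in x^2: x^2 = (440 ± √(440^2 - 4·47724))/2 = (440 ± √2704)/2 = (440 ± 52)/2, giving x^2 = 246 or x^2 = 194. So f(x) = (x^2 - 246)(x^2 - 194) and the roots of f are ±√246, ±√194. Hence the splitting field is K = Q(√246, √194). Since 246 and 194 are distinct squarefree integers > 1, their product 47724 is not a perfect square, so √194 ∉ Q(√246). By the tower law [K:Q] = [Q(√246,√194):Q(√246)] · [Q(√246):Q] = 2 · 2 = 4.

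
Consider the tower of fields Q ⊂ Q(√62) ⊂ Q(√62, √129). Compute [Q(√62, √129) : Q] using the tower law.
[Q(√62, √129) : Q] = 4

[Q(√62):Q] = 2 (min poly x^2 - 62, irreducible since 62 is squarefree > 1). For the top step, suppose √129 ∈ Q(√62), say √129 = c + d√62 with c, d ∈ Q. Squaring: 129 = c^2 + 62d^2 + 2cd√62. Since √62 ∉ Q this forces 2cd = 0. If d = 0 then √129 = c ∈ Q, contradicting 129 squarefree > 1. If c = 0 then 129 = 62d^2, so 62·129 = (62d)^2 is a perfect square in Q — but 62·129 = 7998 is not a perfect square (since 62 and 129 are distinct squarefree integers). Contradiction. Hence √129 ∉ Q(√62), so x^2 - 129 stays irreducible over Q(√62) and [Q(√62, √129) : Q(√62)] = 2. By the tower law, [Q(√62, √129) : Q] = 2 · 2 = 4.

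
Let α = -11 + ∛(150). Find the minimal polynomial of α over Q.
m_α(x) = x^3 + 33x^2 + 363x + 1181

Set β = α + 11 = ∛(150), so β^3 = 150. Then (α + 11)^3 - 150 = 0, i.e. α is a root of g(x) = (x + 11)^3 - 150 = x^3 + 33x^2 + 363x + 1181. Since g(x) = h(x + 11) where h(x) = x^3 - 150, and h is irreducible over Q (because 150 is not a perfect cube, so h has no rational root, and a monic cubic with no rational root is irreducible), g is also irreducible (irreducibility is preserved under the substitution x → x + 11). Hence m_α(x) = x^3 + 33x^2 + 363x + 1181.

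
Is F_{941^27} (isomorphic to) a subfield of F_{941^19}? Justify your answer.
No: F_{941^27} is not a subfield of F_{941^19}

F_{p^m} embeds in F_{p^n} iff m | n. Here 27 ∤ 19 (since 19 = 0·27 + 19 with remainder 19 ≠ 0), so F_{941^27} is not a subfield of F_{941^19}. Equivalently: if it were, the tower law would give 27 = [F_{941^27}:F_941] dividing [F_{941^19}:F_941] = 19, contradiction.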